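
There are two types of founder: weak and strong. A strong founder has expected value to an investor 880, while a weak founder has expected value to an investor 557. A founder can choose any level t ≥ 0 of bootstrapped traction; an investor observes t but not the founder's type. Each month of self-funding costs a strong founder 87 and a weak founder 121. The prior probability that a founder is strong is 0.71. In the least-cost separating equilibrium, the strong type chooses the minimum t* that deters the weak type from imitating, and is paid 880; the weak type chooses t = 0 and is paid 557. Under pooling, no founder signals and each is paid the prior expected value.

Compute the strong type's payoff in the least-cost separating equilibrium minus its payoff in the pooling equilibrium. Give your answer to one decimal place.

Least-cost separating signal: t* solves 557 = 880 − 121·t*, so t* = (880 − 557)/121 ≈ 2.6694.
Strong type's separating payoff: 880 − 87 × t* = 880 − 87 × (880 − 557)/121 = 880 − 28101/121 ≈ 647.760.
Pooling payoff: 0.71 × 880 + 0.29 × 557 = 786.33.
Difference: 647.760 − 786.33 = -138.57, i.e. -138.6 to one decimal place.
The strong type would prefer the pooling outcome.

-138.6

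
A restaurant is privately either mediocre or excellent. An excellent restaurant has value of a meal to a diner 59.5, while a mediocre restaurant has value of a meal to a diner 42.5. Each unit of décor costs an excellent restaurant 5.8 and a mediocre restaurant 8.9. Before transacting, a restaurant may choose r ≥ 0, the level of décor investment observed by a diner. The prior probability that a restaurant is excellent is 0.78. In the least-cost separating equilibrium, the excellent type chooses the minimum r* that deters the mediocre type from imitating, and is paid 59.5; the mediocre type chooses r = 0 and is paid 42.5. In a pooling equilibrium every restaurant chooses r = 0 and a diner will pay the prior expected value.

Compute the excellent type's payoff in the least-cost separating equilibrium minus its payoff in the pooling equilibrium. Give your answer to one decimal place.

-7.3

Least-cost separating signal: r* solves 42.5 = 59.5 − 8.9·r*, so r* = (59.5 − 42.5)/8.9 ≈ 1.9101.
Excellent type's separating payoff: 59.5 − 5.8 × r* = 59.5 − 5.8 × (59.5 − 42.5)/8.9 = 59.5 − 98.6/8.9 ≈ 48.421.
Pooling payoff: 0.78 × 59.5 + 0.22 × 42.5 = 55.76.
Difference: 48.421 − 55.76 = -7.339, i.e. -7.3 to one decimal place.
The excellent type would prefer the pooling outcome.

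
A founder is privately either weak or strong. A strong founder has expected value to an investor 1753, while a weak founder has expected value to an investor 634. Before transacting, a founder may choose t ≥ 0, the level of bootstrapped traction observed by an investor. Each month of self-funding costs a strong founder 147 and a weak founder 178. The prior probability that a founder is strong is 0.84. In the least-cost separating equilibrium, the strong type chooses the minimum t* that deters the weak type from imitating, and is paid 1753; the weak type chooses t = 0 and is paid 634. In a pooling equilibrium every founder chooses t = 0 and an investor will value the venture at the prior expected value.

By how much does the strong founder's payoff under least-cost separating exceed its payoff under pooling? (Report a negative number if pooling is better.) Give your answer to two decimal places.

-745.08

Least-cost separating signal: t* solves 634 = 1753 − 178·t*, so t* = (1753 − 634)/178 ≈ 6.2865.
Strong type's separating payoff: 1753 − 147 × t* = 1753 − 147 × (1753 − 634)/178 = 1753 − 164493/178 ≈ 828.8820.
Pooling payoff: 0.84 × 1753 + 0.16 × 634 = 1573.96.
Difference: 828.8820 − 1573.96 = -745.078, i.e. -745.08 to two decimal places.
The strong type would prefer the pooling outcome.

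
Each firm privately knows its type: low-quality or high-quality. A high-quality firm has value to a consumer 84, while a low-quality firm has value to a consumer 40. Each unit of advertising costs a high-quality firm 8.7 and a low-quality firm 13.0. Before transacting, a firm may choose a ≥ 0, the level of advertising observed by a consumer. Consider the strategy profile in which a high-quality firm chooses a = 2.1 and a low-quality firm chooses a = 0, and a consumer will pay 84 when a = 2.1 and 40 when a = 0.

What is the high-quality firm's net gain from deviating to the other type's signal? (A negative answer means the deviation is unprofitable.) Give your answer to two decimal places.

-25.73

Playing a = 2.1 the high-quality firm receives 84 − 8.7 × 2.1 = 65.73.
Deviating to a = 0 yields 40 instead.
Gain from deviating: 40 − 65.73 = -25.73.
The gain is negative, so the high-quality type's incentive-compatibility constraint is satisfied.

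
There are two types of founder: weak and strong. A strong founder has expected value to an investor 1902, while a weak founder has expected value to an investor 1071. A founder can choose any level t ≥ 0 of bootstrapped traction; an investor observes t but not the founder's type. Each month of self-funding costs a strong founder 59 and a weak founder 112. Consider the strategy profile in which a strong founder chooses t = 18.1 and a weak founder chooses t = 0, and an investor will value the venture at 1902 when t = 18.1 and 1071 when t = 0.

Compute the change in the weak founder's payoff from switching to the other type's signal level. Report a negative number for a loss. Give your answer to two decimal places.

-1196.20

Playing t = 0 the weak founder receives 1071.
Deviating to t = 18.1 brings payment 1902 at cost 112 × 18.1 = 2027.2, netting -125.2.
Gain from deviating: -125.2 − 1071 = -1196.20.
The gain is negative, so the weak type's incentive-compatibility constraint is satisfied.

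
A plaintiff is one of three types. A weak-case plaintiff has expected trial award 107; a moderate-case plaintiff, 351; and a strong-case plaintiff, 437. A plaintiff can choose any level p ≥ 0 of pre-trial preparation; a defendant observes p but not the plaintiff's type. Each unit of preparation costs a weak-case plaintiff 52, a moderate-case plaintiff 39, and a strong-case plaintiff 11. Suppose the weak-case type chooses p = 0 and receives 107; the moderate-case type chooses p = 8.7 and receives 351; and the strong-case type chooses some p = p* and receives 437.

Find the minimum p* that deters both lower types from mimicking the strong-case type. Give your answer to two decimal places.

10.91

Moderate-case type (on-path payoff 351 − 39×8.7 = 11.7) won't mimic when 11.7 ≥ 437 − 39·p*, i.e. p* ≥ 10.91.
Weak-case type (on-path payoff 107) won't mimic when 107 ≥ 437 − 52·p*, i.e. p* ≥ 6.35.
Both must hold, so p* = max(6.35, 10.91) = 10.91. The moderate-case type's constraint binds.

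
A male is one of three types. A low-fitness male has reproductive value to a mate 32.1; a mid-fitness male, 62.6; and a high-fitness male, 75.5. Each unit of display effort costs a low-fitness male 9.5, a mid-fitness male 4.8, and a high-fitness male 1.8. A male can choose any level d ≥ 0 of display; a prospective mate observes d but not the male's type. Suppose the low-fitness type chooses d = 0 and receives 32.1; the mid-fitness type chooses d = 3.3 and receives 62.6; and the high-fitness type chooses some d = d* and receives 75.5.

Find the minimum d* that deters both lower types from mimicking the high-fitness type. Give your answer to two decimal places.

5.99

Low-fitness type (on-path payoff 32.1) won't mimic when 32.1 ≥ 75.5 − 9.5·d*, i.e. d* ≥ 4.57.
Mid-fitness type (on-path payoff 62.6 − 4.8×3.3 = 46.76) won't mimic when 46.76 ≥ 75.5 − 4.8·d*, i.e. d* ≥ 5.99.
Both must hold, so d* = max(4.57, 5.99) = 5.99. The mid-fitness type's constraint binds.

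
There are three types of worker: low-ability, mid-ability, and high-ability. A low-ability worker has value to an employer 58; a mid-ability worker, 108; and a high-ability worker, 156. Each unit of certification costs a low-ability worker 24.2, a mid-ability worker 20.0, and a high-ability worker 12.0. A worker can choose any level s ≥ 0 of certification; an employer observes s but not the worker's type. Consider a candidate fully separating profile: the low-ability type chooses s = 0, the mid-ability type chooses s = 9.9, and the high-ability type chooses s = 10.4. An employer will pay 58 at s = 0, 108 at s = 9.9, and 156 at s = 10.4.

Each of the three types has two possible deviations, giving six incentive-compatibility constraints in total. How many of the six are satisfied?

Mid-ability (own payoff 108 − 20.0×9.9 = -90): to s=0 gives 58 → profitable ✗; to s=10.4 gives 156 − 20.0×10.4 = -52 → profitable ✗.
Low-ability (own payoff 58): to s=9.9 gives 108 − 24.2×9.9 = -131.58 → no gain ✓; to s=10.4 gives 156 − 24.2×10.4 = -95.68 → no gain ✓.
High-ability (own payoff 156 − 12.0×10.4 = 31.2): to s=0 gives 58 → profitable ✗; to s=9.9 gives 108 − 12.0×9.9 = -10.8 → no gain ✓.
3 of the 6 constraints hold; not an equilibrium.

3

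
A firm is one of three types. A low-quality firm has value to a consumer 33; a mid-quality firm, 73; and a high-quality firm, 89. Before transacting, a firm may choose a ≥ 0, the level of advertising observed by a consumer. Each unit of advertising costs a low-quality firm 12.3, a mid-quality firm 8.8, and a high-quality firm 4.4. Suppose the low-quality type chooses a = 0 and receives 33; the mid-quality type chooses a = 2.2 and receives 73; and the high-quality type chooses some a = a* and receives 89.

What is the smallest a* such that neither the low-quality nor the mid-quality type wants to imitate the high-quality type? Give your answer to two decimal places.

Mid-quality type (on-path payoff 73 − 8.8×2.2 = 53.64) won't mimic when 53.64 ≥ 89 − 8.8·a*, i.e. a* ≥ 4.02.
Low-quality type (on-path payoff 33) won't mimic when 33 ≥ 89 − 12.3·a*, i.e. a* ≥ 4.55.
Both must hold, so a* = max(4.55, 4.02) = 4.55. The low-quality type's constraint binds.

4.55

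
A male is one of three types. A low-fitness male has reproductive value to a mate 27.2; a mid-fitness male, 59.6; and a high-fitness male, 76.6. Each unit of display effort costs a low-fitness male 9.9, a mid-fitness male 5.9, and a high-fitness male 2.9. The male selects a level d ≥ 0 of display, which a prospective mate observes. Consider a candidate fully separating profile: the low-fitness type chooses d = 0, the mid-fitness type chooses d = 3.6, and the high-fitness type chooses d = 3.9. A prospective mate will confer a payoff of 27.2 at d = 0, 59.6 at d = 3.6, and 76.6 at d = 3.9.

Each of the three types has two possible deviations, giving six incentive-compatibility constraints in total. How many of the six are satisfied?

4

Low-fitness (own payoff 27.2): to d=3.6 gives 59.6 − 9.9×3.6 = 23.96 → no gain ✓; to d=3.9 gives 76.6 − 9.9×3.9 = 37.99 → profitable ✗.
Mid-fitness (own payoff 59.6 − 5.9×3.6 = 38.36): to d=0 gives 27.2 → no gain ✓; to d=3.9 gives 76.6 − 5.9×3.9 = 53.59 → profitable ✗.
High-fitness (own payoff 76.6 − 2.9×3.9 = 65.29): to d=0 gives 27.2 → no gain ✓; to d=3.6 gives 59.6 − 2.9×3.6 = 49.16 → no gain ✓.
4 of the 6 constraints hold; not an equilibrium.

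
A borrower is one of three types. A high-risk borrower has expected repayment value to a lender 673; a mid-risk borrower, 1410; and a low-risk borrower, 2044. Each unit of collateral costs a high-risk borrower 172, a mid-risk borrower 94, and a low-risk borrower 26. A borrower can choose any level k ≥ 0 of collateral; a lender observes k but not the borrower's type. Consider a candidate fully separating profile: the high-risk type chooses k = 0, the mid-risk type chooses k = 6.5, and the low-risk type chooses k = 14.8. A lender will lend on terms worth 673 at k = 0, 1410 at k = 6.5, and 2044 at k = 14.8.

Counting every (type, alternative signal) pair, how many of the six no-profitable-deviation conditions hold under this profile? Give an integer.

Mid-risk (own payoff 1410 − 94×6.5 = 799): to k=0 gives 673 → no gain ✓; to k=14.8 gives 2044 − 94×14.8 = 652.8 → no gain ✓.
High-risk (own payoff 673): to k=6.5 gives 1410 − 172×6.5 = 292 → no gain ✓; to k=14.8 gives 2044 − 172×14.8 = -501.6 → no gain ✓.
Low-risk (own payoff 2044 − 26×14.8 = 1659.2): to k=0 gives 673 → no gain ✓; to k=6.5 gives 1410 − 26×6.5 = 1241 → no gain ✓.
6 of the 6 constraints hold; this profile is a separating equilibrium.

6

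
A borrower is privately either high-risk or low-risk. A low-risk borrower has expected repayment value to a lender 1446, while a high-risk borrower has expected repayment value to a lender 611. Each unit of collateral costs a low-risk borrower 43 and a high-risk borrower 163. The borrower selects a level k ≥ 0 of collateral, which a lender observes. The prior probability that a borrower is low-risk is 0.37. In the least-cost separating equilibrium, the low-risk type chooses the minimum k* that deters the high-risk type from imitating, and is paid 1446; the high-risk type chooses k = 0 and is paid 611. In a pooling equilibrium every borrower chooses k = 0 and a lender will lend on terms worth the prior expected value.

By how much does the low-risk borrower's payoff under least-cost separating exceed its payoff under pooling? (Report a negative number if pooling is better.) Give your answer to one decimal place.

Least-cost separating signal: k* solves 611 = 1446 − 163·k*, so k* = (1446 − 611)/163 ≈ 5.1227.
Low-risk type's separating payoff: 1446 − 43 × k* = 1446 − 43 × (1446 − 611)/163 = 1446 − 35905/163 ≈ 1225.724.
Pooling payoff: 0.37 × 1446 + 0.63 × 611 = 919.95.
Difference: 1225.724 − 919.95 = 305.774, i.e. 305.8 to one decimal place.
The low-risk type prefers to separate.

305.8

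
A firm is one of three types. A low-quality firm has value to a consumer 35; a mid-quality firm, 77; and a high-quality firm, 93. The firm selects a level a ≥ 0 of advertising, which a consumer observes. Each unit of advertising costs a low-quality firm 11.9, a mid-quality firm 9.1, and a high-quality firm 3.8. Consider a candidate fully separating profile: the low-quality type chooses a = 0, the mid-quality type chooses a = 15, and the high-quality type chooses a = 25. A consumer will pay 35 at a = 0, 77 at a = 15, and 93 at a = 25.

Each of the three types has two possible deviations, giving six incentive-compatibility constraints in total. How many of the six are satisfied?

3

Mid-quality (own payoff 77 − 9.1×15 = -59.5): to a=0 gives 35 → profitable ✗; to a=25 gives 93 − 9.1×25 = -134.5 → no gain ✓.
High-quality (own payoff 93 − 3.8×25 = -2): to a=0 gives 35 → profitable ✗; to a=15 gives 77 − 3.8×15 = 20 → profitable ✗.
Low-quality (own payoff 35): to a=15 gives 77 − 11.9×15 = -101.5 → no gain ✓; to a=25 gives 93 − 11.9×25 = -204.5 → no gain ✓.
3 of the 6 constraints hold; not an equilibrium.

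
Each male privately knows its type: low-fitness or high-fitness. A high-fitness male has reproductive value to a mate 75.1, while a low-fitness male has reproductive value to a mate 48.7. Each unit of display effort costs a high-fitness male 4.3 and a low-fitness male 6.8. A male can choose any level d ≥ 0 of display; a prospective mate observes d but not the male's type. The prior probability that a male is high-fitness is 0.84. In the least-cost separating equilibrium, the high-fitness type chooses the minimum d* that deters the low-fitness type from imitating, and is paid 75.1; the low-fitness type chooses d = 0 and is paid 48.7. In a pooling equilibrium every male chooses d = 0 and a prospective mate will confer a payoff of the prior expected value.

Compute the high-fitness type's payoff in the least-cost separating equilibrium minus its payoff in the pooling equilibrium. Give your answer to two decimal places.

Least-cost separating signal: d* solves 48.7 = 75.1 − 6.8·d*, so d* = (75.1 − 48.7)/6.8 ≈ 3.8824.
High-fitness type's separating payoff: 75.1 − 4.3 × d* = 75.1 − 4.3 × (75.1 − 48.7)/6.8 = 75.1 − 113.52/6.8 ≈ 58.4059.
Pooling payoff: 0.84 × 75.1 + 0.16 × 48.7 = 70.876.
Difference: 58.4059 − 70.876 = -12.4701, i.e. -12.47 to two decimal places.
The high-fitness type would prefer the pooling outcome.

-12.47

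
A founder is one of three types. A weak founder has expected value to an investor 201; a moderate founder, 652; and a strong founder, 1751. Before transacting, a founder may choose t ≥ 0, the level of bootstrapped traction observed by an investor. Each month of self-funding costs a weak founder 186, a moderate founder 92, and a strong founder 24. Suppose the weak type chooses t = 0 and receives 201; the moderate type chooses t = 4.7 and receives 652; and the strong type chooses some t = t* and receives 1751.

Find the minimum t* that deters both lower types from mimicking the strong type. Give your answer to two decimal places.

16.65

Moderate type (on-path payoff 652 − 92×4.7 = 219.6) won't mimic when 219.6 ≥ 1751 − 92·t*, i.e. t* ≥ 16.65.
Weak type (on-path payoff 201) won't mimic when 201 ≥ 1751 − 186·t*, i.e. t* ≥ 8.33.
Both must hold, so t* = max(8.33, 16.65) = 16.65. The moderate type's constraint binds.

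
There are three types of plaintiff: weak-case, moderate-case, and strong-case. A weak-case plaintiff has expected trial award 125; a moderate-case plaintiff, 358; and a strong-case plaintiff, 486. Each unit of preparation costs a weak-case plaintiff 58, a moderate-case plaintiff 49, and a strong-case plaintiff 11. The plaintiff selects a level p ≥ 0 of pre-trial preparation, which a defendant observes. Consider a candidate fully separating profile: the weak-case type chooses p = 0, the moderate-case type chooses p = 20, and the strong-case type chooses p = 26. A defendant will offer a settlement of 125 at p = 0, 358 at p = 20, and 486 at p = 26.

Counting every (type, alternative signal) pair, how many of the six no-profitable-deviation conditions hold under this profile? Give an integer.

Strong-case (own payoff 486 − 11×26 = 200): to p=0 gives 125 → no gain ✓; to p=20 gives 358 − 11×20 = 138 → no gain ✓.
Moderate-case (own payoff 358 − 49×20 = -622): to p=0 gives 125 → profitable ✗; to p=26 gives 486 − 49×26 = -788 → no gain ✓.
Weak-case (own payoff 125): to p=20 gives 358 − 58×20 = -802 → no gain ✓; to p=26 gives 486 − 58×26 = -1022 → no gain ✓.
5 of the 6 constraints hold; not an equilibrium.

5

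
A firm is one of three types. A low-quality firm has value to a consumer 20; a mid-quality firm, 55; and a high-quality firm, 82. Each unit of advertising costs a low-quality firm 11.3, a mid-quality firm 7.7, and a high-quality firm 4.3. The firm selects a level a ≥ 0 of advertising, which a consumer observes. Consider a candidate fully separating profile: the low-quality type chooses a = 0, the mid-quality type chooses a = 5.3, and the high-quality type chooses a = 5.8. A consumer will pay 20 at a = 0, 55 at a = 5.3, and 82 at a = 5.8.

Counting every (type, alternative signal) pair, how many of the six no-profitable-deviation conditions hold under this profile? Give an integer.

4

Low-quality (own payoff 20): to a=5.3 gives 55 − 11.3×5.3 = -4.89 → no gain ✓; to a=5.8 gives 82 − 11.3×5.8 = 16.46 → no gain ✓.
Mid-quality (own payoff 55 − 7.7×5.3 = 14.19): to a=0 gives 20 → profitable ✗; to a=5.8 gives 82 − 7.7×5.8 = 37.34 → profitable ✗.
High-quality (own payoff 82 − 4.3×5.8 = 57.06): to a=0 gives 20 → no gain ✓; to a=5.3 gives 55 − 4.3×5.3 = 32.21 → no gain ✓.
4 of the 6 constraints hold; not an equilibrium.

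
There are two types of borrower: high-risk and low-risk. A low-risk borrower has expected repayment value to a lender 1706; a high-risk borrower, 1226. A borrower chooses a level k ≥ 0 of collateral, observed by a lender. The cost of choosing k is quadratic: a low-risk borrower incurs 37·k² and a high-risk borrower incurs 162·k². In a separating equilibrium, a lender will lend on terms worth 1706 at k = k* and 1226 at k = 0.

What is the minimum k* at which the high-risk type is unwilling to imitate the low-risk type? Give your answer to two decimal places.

1.72

The high-risk type at k = 0 receives 1226; imitating at k* yields 1706 − 162·k*².
Indifference: 1226 = 1706 − 162·k*², so k*² = (1706 − 1226) / 162 ≈ 2.9630.
k* = √2.9630 ≈ 1.72.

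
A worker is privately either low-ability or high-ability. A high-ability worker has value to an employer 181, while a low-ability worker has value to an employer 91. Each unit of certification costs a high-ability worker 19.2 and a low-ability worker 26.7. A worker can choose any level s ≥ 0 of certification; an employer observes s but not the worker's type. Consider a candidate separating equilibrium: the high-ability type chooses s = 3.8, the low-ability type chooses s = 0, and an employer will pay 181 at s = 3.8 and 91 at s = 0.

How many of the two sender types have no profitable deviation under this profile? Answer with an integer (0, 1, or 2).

Low-ability type: stay at 0 → 91; mimic → 181 − 26.7 × 3.8 = 79.54. IC holds (91 ≥ 79.54).
High-ability type: signal → 181 − 19.2 × 3.8 = 108.04; deviate to 0 → 91. IC holds (108.04 ≥ 91).
2 of 2 constraints hold, so this is a separating equilibrium.

2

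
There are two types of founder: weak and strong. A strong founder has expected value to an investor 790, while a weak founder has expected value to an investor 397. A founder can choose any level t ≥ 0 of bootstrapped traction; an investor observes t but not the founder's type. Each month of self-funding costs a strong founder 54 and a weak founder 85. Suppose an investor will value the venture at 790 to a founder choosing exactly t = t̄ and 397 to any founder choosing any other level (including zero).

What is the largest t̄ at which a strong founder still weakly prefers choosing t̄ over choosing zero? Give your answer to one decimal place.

7.3

Choosing t̄ yields the strong type 790 − 54·t̄; choosing zero yields 397.
The strong type is indifferent at 790 − 54·t̄ = 397, i.e. t̄ = (790 − 397) / 54 ≈ 7.3.
For any t̄ above 7.3 the strong type would rather pool at zero, so separation collapses.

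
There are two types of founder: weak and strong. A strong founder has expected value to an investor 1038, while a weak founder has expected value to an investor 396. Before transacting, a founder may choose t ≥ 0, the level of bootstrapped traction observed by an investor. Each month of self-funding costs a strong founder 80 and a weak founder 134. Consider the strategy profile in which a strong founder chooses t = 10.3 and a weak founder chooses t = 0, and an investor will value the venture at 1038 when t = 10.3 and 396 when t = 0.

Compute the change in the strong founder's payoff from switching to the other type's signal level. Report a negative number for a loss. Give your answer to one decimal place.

Playing t = 10.3 the strong founder receives 1038 − 80 × 10.3 = 214.
Deviating to t = 0 yields 396 instead.
Gain from deviating: 396 − 214 = 182.0.
The gain is positive, so the strong type's incentive-compatibility constraint is violated — this profile is not a separating equilibrium.

182.0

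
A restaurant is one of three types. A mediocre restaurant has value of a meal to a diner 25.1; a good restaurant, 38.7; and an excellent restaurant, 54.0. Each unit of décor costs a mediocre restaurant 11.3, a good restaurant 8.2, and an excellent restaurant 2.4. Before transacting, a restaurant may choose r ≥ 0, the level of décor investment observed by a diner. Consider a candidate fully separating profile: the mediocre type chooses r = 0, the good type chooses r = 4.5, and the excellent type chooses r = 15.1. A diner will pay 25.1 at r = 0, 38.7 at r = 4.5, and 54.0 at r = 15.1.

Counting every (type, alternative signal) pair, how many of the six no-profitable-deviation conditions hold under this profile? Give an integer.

3

Excellent (own payoff 54.0 − 2.4×15.1 = 17.76): to r=0 gives 25.1 → profitable ✗; to r=4.5 gives 38.7 − 2.4×4.5 = 27.9 → profitable ✗.
Good (own payoff 38.7 − 8.2×4.5 = 1.8): to r=0 gives 25.1 → profitable ✗; to r=15.1 gives 54.0 − 8.2×15.1 = -69.82 → no gain ✓.
Mediocre (own payoff 25.1): to r=4.5 gives 38.7 − 11.3×4.5 = -12.15 → no gain ✓; to r=15.1 gives 54.0 − 11.3×15.1 = -116.63 → no gain ✓.
3 of the 6 constraints hold; not an equilibrium.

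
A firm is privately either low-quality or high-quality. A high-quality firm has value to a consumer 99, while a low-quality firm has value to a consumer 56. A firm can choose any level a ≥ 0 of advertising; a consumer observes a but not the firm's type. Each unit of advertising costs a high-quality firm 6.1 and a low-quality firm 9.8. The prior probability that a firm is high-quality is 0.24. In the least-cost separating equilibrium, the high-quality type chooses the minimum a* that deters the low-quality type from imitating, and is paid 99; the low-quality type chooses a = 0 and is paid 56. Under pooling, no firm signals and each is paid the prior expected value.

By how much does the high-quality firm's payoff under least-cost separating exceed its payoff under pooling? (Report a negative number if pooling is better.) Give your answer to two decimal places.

Least-cost separating signal: a* solves 56 = 99 − 9.8·a*, so a* = (99 − 56)/9.8 ≈ 4.3878.
High-quality type's separating payoff: 99 − 6.1 × a* = 99 − 6.1 × (99 − 56)/9.8 = 99 − 262.3/9.8 ≈ 72.2347.
Pooling payoff: 0.24 × 99 + 0.76 × 56 = 66.32.
Difference: 72.2347 − 66.32 = 5.9147, i.e. 5.91 to two decimal places.
The high-quality type prefers to separate.

5.91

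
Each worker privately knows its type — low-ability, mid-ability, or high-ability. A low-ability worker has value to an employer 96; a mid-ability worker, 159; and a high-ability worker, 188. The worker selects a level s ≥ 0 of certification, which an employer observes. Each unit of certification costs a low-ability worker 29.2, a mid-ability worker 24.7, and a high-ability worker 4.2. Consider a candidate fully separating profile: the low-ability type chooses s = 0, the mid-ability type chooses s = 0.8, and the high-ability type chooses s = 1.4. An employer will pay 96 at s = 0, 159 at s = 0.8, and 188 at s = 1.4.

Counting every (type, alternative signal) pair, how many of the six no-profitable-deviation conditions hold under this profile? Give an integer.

3

High-ability (own payoff 188 − 4.2×1.4 = 182.12): to s=0 gives 96 → no gain ✓; to s=0.8 gives 159 − 4.2×0.8 = 155.64 → no gain ✓.
Mid-ability (own payoff 159 − 24.7×0.8 = 139.24): to s=0 gives 96 → no gain ✓; to s=1.4 gives 188 − 24.7×1.4 = 153.42 → profitable ✗.
Low-ability (own payoff 96): to s=0.8 gives 159 − 29.2×0.8 = 135.64 → profitable ✗; to s=1.4 gives 188 − 29.2×1.4 = 147.12 → profitable ✗.
3 of the 6 constraints hold; not an equilibrium.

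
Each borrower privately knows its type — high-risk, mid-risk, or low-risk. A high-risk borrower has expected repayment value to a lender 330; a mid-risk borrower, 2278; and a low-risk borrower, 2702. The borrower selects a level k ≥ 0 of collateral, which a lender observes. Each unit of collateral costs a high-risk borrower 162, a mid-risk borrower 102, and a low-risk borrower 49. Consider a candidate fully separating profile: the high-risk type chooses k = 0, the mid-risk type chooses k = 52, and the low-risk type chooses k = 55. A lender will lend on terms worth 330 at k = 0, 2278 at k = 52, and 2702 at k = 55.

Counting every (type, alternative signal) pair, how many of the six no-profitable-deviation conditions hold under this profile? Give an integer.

High-risk (own payoff 330): to k=52 gives 2278 − 162×52 = -6146 → no gain ✓; to k=55 gives 2702 − 162×55 = -6208 → no gain ✓.
Low-risk (own payoff 2702 − 49×55 = 7): to k=0 gives 330 → profitable ✗; to k=52 gives 2278 − 49×52 = -270 → no gain ✓.
Mid-risk (own payoff 2278 − 102×52 = -3026): to k=0 gives 330 → profitable ✗; to k=55 gives 2702 − 102×55 = -2908 → profitable ✗.
3 of the 6 constraints hold; not an equilibrium.

3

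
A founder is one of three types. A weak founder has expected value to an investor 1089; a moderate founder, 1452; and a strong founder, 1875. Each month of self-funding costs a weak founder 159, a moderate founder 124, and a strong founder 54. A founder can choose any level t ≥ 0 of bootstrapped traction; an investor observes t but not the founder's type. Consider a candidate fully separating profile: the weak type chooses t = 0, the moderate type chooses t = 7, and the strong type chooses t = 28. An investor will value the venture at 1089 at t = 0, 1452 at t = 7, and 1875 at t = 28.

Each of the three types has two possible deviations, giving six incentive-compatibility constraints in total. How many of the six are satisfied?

Weak (own payoff 1089): to t=7 gives 1452 − 159×7 = 339 → no gain ✓; to t=28 gives 1875 − 159×28 = -2577 → no gain ✓.
Moderate (own payoff 1452 − 124×7 = 584): to t=0 gives 1089 → profitable ✗; to t=28 gives 1875 − 124×28 = -1597 → no gain ✓.
Strong (own payoff 1875 − 54×28 = 363): to t=0 gives 1089 → profitable ✗; to t=7 gives 1452 − 54×7 = 1074 → profitable ✗.
3 of the 6 constraints hold; not an equilibrium.

3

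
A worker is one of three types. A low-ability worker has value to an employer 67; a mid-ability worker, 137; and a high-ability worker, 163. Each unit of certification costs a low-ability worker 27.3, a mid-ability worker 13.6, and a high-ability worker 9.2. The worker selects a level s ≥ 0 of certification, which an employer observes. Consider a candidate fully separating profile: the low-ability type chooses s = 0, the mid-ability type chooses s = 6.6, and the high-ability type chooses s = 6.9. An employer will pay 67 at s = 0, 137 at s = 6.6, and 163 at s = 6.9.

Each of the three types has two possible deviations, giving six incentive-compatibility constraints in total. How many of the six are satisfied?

Low-ability (own payoff 67): to s=6.6 gives 137 − 27.3×6.6 = -43.18 → no gain ✓; to s=6.9 gives 163 − 27.3×6.9 = -25.37 → no gain ✓.
High-ability (own payoff 163 − 9.2×6.9 = 99.52): to s=0 gives 67 → no gain ✓; to s=6.6 gives 137 − 9.2×6.6 = 76.28 → no gain ✓.
Mid-ability (own payoff 137 − 13.6×6.6 = 47.24): to s=0 gives 67 → profitable ✗; to s=6.9 gives 163 − 13.6×6.9 = 69.16 → profitable ✗.
4 of the 6 constraints hold; not an equilibrium.

4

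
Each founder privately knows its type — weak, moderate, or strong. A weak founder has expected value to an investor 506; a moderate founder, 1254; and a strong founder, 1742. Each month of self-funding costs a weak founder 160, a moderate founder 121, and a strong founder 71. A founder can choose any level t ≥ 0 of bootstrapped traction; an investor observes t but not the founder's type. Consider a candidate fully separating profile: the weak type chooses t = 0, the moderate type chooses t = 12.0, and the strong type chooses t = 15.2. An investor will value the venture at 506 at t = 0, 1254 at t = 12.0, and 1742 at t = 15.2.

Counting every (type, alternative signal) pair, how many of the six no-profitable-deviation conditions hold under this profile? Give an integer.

Strong (own payoff 1742 − 71×15.2 = 662.8): to t=0 gives 506 → no gain ✓; to t=12.0 gives 1254 − 71×12.0 = 402 → no gain ✓.
Weak (own payoff 506): to t=12.0 gives 1254 − 160×12.0 = -666 → no gain ✓; to t=15.2 gives 1742 − 160×15.2 = -690 → no gain ✓.
Moderate (own payoff 1254 − 121×12.0 = -198): to t=0 gives 506 → profitable ✗; to t=15.2 gives 1742 − 121×15.2 = -97.2 → profitable ✗.
4 of the 6 constraints hold; not an equilibrium.

4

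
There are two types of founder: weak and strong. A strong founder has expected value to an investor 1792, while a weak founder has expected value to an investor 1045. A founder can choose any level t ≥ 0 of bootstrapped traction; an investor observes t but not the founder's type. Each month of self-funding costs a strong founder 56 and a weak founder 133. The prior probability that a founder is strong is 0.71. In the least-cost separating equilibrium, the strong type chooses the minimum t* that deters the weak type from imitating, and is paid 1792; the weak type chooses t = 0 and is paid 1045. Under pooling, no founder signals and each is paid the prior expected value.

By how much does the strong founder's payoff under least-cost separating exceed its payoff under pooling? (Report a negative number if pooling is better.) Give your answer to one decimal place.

-97.9

Least-cost separating signal: t* solves 1045 = 1792 − 133·t*, so t* = (1792 − 1045)/133 ≈ 5.6165.
Strong type's separating payoff: 1792 − 56 × t* = 1792 − 56 × (1792 − 1045)/133 = 1792 − 41832/133 ≈ 1477.474.
Pooling payoff: 0.71 × 1792 + 0.29 × 1045 = 1575.37.
Difference: 1477.474 − 1575.37 = -97.896, i.e. -97.9 to one decimal place.
The strong type would prefer the pooling outcome.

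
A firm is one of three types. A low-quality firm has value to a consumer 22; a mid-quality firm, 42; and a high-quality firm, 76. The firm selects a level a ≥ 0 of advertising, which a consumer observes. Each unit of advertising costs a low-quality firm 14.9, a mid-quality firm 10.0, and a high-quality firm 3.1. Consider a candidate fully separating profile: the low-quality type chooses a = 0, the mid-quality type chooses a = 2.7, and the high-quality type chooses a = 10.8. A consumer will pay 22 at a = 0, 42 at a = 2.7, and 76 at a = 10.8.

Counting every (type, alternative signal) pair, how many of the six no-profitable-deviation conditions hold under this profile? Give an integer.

Low-quality (own payoff 22): to a=2.7 gives 42 − 14.9×2.7 = 1.77 → no gain ✓; to a=10.8 gives 76 − 14.9×10.8 = -84.92 → no gain ✓.
High-quality (own payoff 76 − 3.1×10.8 = 42.52): to a=0 gives 22 → no gain ✓; to a=2.7 gives 42 − 3.1×2.7 = 33.63 → no gain ✓.
Mid-quality (own payoff 42 − 10.0×2.7 = 15): to a=0 gives 22 → profitable ✗; to a=10.8 gives 76 − 10.0×10.8 = -32 → no gain ✓.
5 of the 6 constraints hold; not an equilibrium.

5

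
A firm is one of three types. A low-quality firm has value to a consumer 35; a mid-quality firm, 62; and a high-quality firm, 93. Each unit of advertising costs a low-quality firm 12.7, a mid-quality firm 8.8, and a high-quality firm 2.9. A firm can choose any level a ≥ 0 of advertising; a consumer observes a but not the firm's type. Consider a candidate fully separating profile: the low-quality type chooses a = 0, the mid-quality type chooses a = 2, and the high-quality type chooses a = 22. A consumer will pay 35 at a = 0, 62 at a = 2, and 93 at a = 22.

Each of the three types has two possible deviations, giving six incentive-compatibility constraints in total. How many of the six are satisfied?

3

High-quality (own payoff 93 − 2.9×22 = 29.2): to a=0 gives 35 → profitable ✗; to a=2 gives 62 − 2.9×2 = 56.2 → profitable ✗.
Mid-quality (own payoff 62 − 8.8×2 = 44.4): to a=0 gives 35 → no gain ✓; to a=22 gives 93 − 8.8×22 = -100.6 → no gain ✓.
Low-quality (own payoff 35): to a=2 gives 62 − 12.7×2 = 36.6 → profitable ✗; to a=22 gives 93 − 12.7×22 = -186.4 → no gain ✓.
3 of the 6 constraints hold; not an equilibrium.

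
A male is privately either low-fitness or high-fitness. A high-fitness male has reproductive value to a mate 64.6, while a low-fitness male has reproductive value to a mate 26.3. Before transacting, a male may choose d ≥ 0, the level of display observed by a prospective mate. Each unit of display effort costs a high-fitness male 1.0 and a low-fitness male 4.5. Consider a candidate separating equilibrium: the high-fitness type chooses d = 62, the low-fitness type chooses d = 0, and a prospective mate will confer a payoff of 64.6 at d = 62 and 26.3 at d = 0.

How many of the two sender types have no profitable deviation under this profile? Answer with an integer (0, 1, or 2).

1

High-fitness type: signal → 64.6 − 1.0 × 62 = 2.6; deviate to 0 → 26.3. IC fails (2.6 < 26.3).
Low-fitness type: stay at 0 → 26.3; mimic → 64.6 − 4.5 × 62 = -214.4. IC holds (26.3 ≥ -214.4).
1 of 2 constraints hold, so this profile is not an equilibrium.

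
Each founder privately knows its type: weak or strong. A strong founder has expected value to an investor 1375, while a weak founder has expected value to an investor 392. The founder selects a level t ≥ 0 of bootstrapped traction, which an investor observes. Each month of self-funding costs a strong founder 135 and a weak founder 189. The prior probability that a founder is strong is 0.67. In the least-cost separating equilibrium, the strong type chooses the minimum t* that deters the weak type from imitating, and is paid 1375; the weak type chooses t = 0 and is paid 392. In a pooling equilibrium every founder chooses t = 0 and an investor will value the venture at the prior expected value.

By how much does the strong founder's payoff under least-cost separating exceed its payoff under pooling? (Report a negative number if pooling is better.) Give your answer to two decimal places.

Least-cost separating signal: t* solves 392 = 1375 − 189·t*, so t* = (1375 − 392)/189 ≈ 5.2011.
Strong type's separating payoff: 1375 − 135 × t* = 1375 − 135 × (1375 − 392)/189 = 1375 − 132705/189 ≈ 672.8571.
Pooling payoff: 0.67 × 1375 + 0.33 × 392 = 1050.61.
Difference: 672.8571 − 1050.61 = -377.7529, i.e. -377.75 to two decimal places.
The strong type would prefer the pooling outcome.

-377.75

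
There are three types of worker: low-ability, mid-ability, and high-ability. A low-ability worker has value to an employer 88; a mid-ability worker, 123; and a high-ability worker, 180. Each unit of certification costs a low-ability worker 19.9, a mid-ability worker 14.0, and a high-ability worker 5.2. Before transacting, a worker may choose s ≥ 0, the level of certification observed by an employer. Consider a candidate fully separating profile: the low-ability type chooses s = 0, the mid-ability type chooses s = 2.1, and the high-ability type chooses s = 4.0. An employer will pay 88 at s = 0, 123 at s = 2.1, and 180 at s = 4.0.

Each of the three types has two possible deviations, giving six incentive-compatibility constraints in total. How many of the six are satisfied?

4

Mid-ability (own payoff 123 − 14.0×2.1 = 93.6): to s=0 gives 88 → no gain ✓; to s=4.0 gives 180 − 14.0×4.0 = 124 → profitable ✗.
Low-ability (own payoff 88): to s=2.1 gives 123 − 19.9×2.1 = 81.21 → no gain ✓; to s=4.0 gives 180 − 19.9×4.0 = 100.4 → profitable ✗.
High-ability (own payoff 180 − 5.2×4.0 = 159.2): to s=0 gives 88 → no gain ✓; to s=2.1 gives 123 − 5.2×2.1 = 112.08 → no gain ✓.
4 of the 6 constraints hold; not an equilibrium.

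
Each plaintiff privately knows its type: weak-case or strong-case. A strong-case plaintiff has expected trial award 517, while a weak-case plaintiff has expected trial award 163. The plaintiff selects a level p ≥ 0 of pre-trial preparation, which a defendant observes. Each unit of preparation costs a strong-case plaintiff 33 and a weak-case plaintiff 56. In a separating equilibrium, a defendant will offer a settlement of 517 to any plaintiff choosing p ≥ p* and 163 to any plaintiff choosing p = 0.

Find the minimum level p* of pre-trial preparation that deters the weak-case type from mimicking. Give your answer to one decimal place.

A weak-case plaintiff choosing p = 0 receives 163.
Imitating at p* instead would pay 517 at cost 56·p*, netting 517 − 56·p*.
Indifference: 163 = 517 − 56·p*, so p* = (517 − 163) / 56 ≈ 6.3.
At p* the weak-case type's incentive constraint just binds; the strong-case type strictly prefers p* since its per-unit cost is lower.

6.3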